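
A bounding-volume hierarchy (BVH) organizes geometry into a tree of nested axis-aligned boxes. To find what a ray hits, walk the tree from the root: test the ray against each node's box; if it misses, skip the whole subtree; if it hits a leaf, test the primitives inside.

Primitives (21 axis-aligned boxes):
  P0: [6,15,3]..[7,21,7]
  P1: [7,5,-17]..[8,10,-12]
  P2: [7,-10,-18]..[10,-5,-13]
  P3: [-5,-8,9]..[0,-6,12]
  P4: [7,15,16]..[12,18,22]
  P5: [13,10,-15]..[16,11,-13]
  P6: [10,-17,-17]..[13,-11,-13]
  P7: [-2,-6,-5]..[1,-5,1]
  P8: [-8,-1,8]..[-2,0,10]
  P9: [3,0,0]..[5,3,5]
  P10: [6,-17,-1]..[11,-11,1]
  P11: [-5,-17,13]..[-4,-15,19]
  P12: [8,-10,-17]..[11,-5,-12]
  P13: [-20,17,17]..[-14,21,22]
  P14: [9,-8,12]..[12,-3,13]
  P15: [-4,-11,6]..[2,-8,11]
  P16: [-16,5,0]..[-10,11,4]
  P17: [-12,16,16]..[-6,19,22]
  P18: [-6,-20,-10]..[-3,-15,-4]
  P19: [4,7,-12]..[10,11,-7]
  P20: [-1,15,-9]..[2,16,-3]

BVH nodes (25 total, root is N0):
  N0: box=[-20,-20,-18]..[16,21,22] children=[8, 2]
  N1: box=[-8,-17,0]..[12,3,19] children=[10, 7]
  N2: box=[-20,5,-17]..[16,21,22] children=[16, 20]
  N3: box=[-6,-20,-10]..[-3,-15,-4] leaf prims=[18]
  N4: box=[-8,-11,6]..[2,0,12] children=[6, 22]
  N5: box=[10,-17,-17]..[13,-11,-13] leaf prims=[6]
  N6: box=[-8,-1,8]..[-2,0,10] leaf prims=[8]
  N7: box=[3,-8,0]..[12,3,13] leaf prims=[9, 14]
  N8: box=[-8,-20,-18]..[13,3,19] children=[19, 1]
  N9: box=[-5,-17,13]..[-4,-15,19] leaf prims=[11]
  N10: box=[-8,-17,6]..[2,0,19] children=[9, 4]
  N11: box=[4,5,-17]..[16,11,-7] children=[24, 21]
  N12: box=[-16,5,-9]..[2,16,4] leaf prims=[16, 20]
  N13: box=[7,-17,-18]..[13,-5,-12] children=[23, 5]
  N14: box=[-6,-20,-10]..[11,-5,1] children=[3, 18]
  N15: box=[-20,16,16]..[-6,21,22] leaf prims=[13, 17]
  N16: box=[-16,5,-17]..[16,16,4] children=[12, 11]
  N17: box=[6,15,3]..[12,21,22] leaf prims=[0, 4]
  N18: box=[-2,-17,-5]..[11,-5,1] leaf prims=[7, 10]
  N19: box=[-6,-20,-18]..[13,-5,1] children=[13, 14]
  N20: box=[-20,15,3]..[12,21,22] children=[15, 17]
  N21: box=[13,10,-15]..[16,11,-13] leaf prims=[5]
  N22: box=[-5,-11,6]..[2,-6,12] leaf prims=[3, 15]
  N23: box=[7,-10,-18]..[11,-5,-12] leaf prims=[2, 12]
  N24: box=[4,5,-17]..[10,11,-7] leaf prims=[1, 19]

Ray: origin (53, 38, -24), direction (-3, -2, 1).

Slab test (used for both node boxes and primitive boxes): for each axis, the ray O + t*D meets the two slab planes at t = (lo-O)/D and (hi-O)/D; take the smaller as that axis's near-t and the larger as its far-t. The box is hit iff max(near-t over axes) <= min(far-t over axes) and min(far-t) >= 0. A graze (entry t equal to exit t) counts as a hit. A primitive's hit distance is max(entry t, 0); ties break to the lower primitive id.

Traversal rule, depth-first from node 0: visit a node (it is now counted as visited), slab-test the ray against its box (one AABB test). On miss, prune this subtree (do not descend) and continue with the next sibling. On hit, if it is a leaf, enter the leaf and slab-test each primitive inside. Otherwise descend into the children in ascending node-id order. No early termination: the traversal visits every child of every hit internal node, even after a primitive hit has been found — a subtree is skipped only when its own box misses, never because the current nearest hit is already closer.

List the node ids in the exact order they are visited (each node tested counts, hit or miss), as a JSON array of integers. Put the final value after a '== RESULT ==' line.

Walk:
N0 x:[37/3,73/3] y:[17/2,29] z:[6,46] -> hit [37/3,73/3], descend [2, 8]
  N2 x:[37/3,73/3] y:[17/2,33/2] z:[7,46] -> hit [37/3,33/2], descend [16, 20]
    N16 x:[37/3,23] y:[11,33/2] z:[7,28] -> hit [37/3,33/2], descend [11, 12]
      N11 x:[37/3,49/3] y:[27/2,33/2] z:[7,17] -> hit [27/2,49/3], descend [21, 24]
        N21 x:[37/3,40/3] y:[27/2,14] z:[9,11] -> miss, prune
        N24 x:[43/3,49/3] y:[27/2,33/2] z:[7,17] -> hit [43/3,49/3] leaf, test {P1(miss), P19@t=43/3}
      N12 x:[17,23] y:[11,33/2] z:[15,28] -> miss, prune
    N20 x:[41/3,73/3] y:[17/2,23/2] z:[27,46] -> miss, prune
  N8 x:[40/3,61/3] y:[35/2,29] z:[6,43] -> hit [35/2,61/3], descend [1, 19]
    N1 x:[41/3,61/3] y:[35/2,55/2] z:[24,43] -> miss, prune
    N19 x:[40/3,59/3] y:[43/2,29] z:[6,25] -> miss, prune

Visited [0, 2, 16, 11, 21, 24, 12, 20, 8, 1, 19]. Tests: 11 box, 1 leaf. Nearest: P19.

== RESULT ==
[0, 2, 16, 11, 21, 24, 12, 20, 8, 1, 19]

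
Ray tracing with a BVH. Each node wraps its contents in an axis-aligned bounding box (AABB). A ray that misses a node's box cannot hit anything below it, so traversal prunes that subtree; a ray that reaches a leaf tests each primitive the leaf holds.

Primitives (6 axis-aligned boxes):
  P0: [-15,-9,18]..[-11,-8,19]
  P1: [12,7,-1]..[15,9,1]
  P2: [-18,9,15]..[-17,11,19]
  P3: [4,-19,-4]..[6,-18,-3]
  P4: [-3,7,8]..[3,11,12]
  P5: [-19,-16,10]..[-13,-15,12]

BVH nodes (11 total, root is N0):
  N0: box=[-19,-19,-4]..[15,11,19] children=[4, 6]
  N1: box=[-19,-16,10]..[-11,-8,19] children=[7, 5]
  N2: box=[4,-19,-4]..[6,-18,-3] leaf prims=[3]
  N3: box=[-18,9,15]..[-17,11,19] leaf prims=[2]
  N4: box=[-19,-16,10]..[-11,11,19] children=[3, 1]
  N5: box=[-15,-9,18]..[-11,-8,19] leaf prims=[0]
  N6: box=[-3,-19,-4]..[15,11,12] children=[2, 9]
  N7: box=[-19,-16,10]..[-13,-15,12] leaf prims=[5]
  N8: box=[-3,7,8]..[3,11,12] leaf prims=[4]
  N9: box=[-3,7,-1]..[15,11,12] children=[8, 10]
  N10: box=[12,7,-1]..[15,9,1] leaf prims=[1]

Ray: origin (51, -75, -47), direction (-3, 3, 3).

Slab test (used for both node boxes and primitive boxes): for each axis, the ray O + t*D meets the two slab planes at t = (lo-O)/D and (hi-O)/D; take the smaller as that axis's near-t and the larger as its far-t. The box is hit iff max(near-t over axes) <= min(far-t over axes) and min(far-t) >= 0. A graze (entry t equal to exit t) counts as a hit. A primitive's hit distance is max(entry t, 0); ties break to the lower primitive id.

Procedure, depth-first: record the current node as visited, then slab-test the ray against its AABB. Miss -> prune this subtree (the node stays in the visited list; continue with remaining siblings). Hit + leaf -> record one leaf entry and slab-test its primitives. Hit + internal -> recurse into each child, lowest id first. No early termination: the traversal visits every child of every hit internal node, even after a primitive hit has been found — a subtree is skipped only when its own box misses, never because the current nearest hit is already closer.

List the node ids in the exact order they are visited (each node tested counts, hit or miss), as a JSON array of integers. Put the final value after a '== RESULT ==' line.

Trace the traversal:
N0 x:[12,70/3] y:[56/3,86/3] z:[43/3,22] -> hit [56/3,22], descend [4, 6]
  N4 x:[62/3,70/3] y:[59/3,86/3] z:[19,22] -> hit [62/3,22], descend [1, 3]
    N1 x:[62/3,70/3] y:[59/3,67/3] z:[19,22] -> hit [62/3,22], descend [5, 7]
      N5 x:[62/3,22] y:[22,67/3] z:[65/3,22] -> hit [22,22] leaf, test {P0@t=22}
      N7 x:[64/3,70/3] y:[59/3,20] z:[19,59/3] -> miss, prune
    N3 x:[68/3,23] y:[28,86/3] z:[62/3,22] -> miss, prune
  N6 x:[12,18] y:[56/3,86/3] z:[43/3,59/3] -> miss, prune

7 AABB tests over nodes [0, 4, 1, 5, 7, 3, 6]; 1 leaf entered; closest P0.

== RESULT ==
[0, 4, 1, 5, 7, 3, 6]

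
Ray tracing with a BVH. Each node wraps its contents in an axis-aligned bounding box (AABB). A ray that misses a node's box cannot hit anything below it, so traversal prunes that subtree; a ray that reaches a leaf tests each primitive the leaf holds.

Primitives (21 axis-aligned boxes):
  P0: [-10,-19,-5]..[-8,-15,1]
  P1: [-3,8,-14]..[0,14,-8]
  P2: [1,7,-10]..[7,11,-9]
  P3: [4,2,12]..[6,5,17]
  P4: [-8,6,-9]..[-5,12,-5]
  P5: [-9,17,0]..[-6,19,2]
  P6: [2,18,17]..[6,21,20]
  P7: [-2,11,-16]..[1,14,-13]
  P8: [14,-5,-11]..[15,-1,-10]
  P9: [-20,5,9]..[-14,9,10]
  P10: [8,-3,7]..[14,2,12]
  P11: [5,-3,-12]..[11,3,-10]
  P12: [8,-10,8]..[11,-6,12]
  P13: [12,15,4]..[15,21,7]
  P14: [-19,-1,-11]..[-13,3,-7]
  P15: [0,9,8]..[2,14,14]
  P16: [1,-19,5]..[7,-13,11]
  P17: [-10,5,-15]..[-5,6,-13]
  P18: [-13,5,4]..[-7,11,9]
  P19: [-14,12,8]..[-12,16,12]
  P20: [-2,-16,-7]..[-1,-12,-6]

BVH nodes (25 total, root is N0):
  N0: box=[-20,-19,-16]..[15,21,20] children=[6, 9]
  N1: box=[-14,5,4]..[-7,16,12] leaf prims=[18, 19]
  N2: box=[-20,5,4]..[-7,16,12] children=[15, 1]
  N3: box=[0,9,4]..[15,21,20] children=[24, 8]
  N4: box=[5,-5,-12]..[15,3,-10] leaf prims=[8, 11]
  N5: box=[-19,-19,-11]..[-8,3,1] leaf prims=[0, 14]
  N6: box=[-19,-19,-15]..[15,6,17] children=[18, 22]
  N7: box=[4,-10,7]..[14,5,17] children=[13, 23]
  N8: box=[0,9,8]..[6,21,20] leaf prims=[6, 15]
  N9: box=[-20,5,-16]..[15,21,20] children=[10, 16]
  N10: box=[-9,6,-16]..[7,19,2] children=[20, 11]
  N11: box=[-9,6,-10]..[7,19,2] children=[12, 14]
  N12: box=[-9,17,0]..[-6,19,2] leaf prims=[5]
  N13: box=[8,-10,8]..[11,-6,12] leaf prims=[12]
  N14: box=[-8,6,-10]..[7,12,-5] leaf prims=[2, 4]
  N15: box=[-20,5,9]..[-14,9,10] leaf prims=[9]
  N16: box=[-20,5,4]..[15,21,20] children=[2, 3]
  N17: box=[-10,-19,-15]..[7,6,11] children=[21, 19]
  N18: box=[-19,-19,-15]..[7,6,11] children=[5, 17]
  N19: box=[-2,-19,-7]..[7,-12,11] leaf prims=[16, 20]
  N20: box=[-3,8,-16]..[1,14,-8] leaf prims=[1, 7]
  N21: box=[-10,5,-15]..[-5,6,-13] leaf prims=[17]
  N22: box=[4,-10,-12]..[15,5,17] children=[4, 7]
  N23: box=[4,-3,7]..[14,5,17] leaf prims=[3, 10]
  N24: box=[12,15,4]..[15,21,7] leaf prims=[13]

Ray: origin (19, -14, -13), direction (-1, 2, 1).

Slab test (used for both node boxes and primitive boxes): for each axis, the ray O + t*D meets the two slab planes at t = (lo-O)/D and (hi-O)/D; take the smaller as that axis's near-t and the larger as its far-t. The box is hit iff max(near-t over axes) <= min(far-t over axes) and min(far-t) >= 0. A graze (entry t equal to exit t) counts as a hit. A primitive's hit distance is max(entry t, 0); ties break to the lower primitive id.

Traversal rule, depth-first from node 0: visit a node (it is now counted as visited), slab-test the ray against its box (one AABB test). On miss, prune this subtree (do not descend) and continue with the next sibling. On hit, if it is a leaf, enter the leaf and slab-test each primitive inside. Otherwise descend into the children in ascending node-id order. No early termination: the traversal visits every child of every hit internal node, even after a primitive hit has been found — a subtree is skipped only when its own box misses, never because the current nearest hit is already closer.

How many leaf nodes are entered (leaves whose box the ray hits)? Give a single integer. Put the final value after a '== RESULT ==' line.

Traverse from the root:
N0 x:[4,39] y:[-5/2,35/2] z:[-3,33] -> hit [4,35/2], descend [6, 9]
  N6 x:[4,38] y:[-5/2,10] z:[-2,30] -> hit [4,10], descend [18, 22]
    N18 x:[12,38] y:[-5/2,10] z:[-2,24] -> miss, prune
    N22 x:[4,15] y:[2,19/2] z:[1,30] -> hit [4,19/2], descend [4, 7]
      N4 x:[4,14] y:[9/2,17/2] z:[1,3] -> miss, prune
      N7 x:[5,15] y:[2,19/2] z:[20,30] -> miss, prune
  N9 x:[4,39] y:[19/2,35/2] z:[-3,33] -> hit [19/2,35/2], descend [10, 16]
    N10 x:[12,28] y:[10,33/2] z:[-3,15] -> hit [12,15], descend [11, 20]
      N11 x:[12,28] y:[10,33/2] z:[3,15] -> hit [12,15], descend [12, 14]
        N12 x:[25,28] y:[31/2,33/2] z:[13,15] -> miss, prune
        N14 x:[12,27] y:[10,13] z:[3,8] -> miss, prune
      N20 x:[18,22] y:[11,14] z:[-3,5] -> miss, prune
    N16 x:[4,39] y:[19/2,35/2] z:[17,33] -> hit [17,35/2], descend [2, 3]
      N2 x:[26,39] y:[19/2,15] z:[17,25] -> miss, prune
      N3 x:[4,19] y:[23/2,35/2] z:[17,33] -> hit [17,35/2], descend [8, 24]
        N8 x:[13,19] y:[23/2,35/2] z:[21,33] -> miss, prune
        N24 x:[4,7] y:[29/2,35/2] z:[17,20] -> miss, prune

Summary -> nodes [0, 6, 18, 22, 4, 7, 9, 10, 11, 12, 14, 20, 16, 2, 3, 8, 24]; box-tests=17; leaf-entries=0; first=miss

== RESULT ==
0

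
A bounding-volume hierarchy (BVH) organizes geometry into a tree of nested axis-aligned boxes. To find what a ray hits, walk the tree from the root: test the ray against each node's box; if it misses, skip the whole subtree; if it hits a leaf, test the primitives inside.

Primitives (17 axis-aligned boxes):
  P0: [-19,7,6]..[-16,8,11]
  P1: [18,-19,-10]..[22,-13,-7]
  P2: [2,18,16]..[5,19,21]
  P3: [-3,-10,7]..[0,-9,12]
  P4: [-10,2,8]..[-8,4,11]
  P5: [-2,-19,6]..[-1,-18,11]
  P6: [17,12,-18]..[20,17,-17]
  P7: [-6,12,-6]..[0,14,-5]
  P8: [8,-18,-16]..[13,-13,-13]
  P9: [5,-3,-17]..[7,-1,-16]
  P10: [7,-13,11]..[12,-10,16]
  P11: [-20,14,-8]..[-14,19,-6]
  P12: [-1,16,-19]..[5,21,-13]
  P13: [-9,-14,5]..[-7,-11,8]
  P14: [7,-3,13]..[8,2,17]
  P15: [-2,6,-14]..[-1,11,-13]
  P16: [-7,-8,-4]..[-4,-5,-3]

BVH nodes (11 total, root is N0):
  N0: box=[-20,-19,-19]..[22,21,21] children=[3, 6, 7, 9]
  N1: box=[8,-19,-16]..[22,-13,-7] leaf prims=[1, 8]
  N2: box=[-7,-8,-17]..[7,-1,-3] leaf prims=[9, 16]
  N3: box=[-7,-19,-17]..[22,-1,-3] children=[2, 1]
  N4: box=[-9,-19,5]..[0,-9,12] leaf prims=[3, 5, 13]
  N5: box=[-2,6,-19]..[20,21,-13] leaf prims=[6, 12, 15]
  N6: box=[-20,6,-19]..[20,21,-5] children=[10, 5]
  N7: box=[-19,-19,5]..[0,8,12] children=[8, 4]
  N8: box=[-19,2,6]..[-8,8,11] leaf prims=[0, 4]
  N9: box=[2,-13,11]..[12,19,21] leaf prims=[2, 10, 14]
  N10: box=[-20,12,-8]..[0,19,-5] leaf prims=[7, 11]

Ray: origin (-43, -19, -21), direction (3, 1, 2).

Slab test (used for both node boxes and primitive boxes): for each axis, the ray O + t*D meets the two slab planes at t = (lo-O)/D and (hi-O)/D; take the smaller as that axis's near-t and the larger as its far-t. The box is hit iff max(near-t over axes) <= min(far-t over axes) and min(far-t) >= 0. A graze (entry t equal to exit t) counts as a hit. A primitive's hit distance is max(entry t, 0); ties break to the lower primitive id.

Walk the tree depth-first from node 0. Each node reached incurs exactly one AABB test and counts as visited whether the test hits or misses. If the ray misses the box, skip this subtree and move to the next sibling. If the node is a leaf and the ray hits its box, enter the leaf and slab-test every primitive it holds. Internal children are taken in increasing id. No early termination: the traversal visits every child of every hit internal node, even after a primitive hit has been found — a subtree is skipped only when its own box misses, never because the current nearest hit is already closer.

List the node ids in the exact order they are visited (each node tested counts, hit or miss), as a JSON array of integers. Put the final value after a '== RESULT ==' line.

Walk:
N0 x:[23/3,65/3] y:[0,40] z:[1,21] -> hit [23/3,21], descend [3, 6, 7, 9]
  N3 x:[12,65/3] y:[0,18] z:[2,9] -> miss, prune
  N6 x:[23/3,21] y:[25,40] z:[1,8] -> miss, prune
  N7 x:[8,43/3] y:[0,27] z:[13,33/2] -> hit [13,43/3], descend [4, 8]
    N4 x:[34/3,43/3] y:[0,10] z:[13,33/2] -> miss, prune
    N8 x:[8,35/3] y:[21,27] z:[27/2,16] -> miss, prune
  N9 x:[15,55/3] y:[6,38] z:[16,21] -> hit [16,55/3] leaf, test {P2(miss), P10(miss), P14@t=17}

Visited [0, 3, 6, 7, 4, 8, 9]. Tests: 7 box, 1 leaf. Nearest: P14.

== RESULT ==
[0, 3, 6, 7, 4, 8, 9]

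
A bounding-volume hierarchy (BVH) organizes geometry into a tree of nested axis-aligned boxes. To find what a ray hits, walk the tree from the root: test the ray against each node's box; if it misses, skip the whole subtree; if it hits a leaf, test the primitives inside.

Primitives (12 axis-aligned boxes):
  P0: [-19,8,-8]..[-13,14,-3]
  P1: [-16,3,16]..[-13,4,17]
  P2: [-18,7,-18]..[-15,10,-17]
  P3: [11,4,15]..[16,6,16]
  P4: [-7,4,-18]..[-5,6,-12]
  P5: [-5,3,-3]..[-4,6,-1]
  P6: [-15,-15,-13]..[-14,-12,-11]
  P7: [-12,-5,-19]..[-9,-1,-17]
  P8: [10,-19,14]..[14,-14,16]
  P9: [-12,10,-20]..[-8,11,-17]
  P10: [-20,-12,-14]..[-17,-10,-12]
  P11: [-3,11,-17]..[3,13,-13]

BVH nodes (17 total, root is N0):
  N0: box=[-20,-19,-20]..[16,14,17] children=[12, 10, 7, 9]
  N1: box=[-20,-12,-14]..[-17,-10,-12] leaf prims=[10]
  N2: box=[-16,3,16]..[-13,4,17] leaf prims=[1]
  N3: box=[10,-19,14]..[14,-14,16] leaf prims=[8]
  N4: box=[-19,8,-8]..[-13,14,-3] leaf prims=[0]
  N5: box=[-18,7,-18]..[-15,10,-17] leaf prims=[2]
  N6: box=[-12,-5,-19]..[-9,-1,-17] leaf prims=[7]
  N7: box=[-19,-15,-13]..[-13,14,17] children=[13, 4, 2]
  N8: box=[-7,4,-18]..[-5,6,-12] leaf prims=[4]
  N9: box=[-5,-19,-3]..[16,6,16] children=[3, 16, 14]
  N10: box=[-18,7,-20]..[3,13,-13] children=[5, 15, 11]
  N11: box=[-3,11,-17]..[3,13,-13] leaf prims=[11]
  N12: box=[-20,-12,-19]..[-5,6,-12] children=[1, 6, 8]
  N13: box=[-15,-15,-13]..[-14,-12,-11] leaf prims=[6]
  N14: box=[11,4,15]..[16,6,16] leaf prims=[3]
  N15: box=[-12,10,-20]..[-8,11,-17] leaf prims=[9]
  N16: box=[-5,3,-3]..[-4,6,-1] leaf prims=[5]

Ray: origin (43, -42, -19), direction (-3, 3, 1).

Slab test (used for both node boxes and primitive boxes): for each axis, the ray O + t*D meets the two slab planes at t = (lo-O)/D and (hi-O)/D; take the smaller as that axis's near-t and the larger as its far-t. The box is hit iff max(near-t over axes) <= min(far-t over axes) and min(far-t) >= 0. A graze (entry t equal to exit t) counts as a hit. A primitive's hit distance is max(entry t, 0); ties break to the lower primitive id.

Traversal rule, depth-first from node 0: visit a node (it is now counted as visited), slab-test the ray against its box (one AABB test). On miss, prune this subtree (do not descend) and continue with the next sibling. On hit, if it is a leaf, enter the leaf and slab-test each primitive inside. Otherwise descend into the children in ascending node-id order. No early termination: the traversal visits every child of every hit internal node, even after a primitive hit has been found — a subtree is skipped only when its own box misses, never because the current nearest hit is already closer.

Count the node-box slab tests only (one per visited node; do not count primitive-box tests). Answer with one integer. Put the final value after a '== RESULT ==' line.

Trace the traversal:
N0 x:[9,21] y:[23/3,56/3] z:[-1,36] -> hit [9,56/3], descend [7, 9, 10, 12]
  N7 x:[56/3,62/3] y:[9,56/3] z:[6,36] -> hit [56/3,56/3], descend [2, 4, 13]
    N2 x:[56/3,59/3] y:[15,46/3] z:[35,36] -> miss, prune
    N4 x:[56/3,62/3] y:[50/3,56/3] z:[11,16] -> miss, prune
    N13 x:[19,58/3] y:[9,10] z:[6,8] -> miss, prune
  N9 x:[9,16] y:[23/3,16] z:[16,35] -> hit [16,16], descend [3, 14, 16]
    N3 x:[29/3,11] y:[23/3,28/3] z:[33,35] -> miss, prune
    N14 x:[9,32/3] y:[46/3,16] z:[34,35] -> miss, prune
    N16 x:[47/3,16] y:[15,16] z:[16,18] -> hit [16,16] leaf, test {P5@t=16}
  N10 x:[40/3,61/3] y:[49/3,55/3] z:[-1,6] -> miss, prune
  N12 x:[16,21] y:[10,16] z:[0,7] -> miss, prune

order=[0, 7, 2, 4, 13, 9, 3, 14, 16, 10, 12]  |boxes|=11  |leaves|=1  hit=P5

== RESULT ==
11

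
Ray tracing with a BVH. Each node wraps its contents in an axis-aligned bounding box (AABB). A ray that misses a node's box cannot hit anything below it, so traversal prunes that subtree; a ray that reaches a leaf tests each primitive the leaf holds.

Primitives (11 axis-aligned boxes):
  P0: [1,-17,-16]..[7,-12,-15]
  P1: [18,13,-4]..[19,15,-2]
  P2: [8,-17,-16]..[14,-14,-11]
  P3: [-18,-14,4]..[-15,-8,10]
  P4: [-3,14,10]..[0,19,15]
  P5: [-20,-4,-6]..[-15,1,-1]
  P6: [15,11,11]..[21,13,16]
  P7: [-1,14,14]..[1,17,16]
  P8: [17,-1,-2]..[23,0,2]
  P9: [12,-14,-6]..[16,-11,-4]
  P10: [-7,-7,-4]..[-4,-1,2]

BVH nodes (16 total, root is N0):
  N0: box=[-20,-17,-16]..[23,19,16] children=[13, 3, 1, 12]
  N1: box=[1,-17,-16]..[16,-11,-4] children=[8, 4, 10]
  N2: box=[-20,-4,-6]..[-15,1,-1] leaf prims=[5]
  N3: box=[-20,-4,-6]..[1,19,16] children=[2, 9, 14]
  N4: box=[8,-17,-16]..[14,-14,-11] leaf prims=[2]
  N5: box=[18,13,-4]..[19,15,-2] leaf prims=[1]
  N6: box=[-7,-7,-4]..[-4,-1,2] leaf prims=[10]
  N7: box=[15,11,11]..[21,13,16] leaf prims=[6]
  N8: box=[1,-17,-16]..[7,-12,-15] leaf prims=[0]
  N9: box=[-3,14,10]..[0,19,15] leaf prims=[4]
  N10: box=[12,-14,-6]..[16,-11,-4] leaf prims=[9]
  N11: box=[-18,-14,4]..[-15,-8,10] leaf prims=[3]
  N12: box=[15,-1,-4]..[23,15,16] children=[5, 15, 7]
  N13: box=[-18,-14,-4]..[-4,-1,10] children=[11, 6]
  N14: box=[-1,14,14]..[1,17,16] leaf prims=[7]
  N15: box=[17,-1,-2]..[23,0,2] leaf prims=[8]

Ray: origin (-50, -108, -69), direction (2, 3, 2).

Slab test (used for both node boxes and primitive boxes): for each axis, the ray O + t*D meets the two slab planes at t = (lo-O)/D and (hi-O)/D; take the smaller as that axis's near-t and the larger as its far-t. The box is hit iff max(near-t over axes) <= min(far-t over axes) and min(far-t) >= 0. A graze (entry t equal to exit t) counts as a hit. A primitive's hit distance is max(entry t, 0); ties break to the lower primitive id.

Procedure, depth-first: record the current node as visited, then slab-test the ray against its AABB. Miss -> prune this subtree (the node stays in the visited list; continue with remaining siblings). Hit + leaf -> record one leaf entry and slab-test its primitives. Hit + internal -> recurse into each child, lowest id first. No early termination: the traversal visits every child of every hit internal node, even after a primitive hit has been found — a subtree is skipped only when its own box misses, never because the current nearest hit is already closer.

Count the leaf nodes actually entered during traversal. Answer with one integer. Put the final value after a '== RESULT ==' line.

Walk:
N0 x:[15,73/2] y:[91/3,127/3] z:[53/2,85/2] -> hit [91/3,73/2], descend [1, 3, 12, 13]
  N1 x:[51/2,33] y:[91/3,97/3] z:[53/2,65/2] -> hit [91/3,97/3], descend [4, 8, 10]
    N4 x:[29,32] y:[91/3,94/3] z:[53/2,29] -> miss, prune
    N8 x:[51/2,57/2] y:[91/3,32] z:[53/2,27] -> miss, prune
    N10 x:[31,33] y:[94/3,97/3] z:[63/2,65/2] -> hit [63/2,97/3] leaf, test {P9@t=63/2}
  N3 x:[15,51/2] y:[104/3,127/3] z:[63/2,85/2] -> miss, prune
  N12 x:[65/2,73/2] y:[107/3,41] z:[65/2,85/2] -> hit [107/3,73/2], descend [5, 7, 15]
    N5 x:[34,69/2] y:[121/3,41] z:[65/2,67/2] -> miss, prune
    N7 x:[65/2,71/2] y:[119/3,121/3] z:[40,85/2] -> miss, prune
    N15 x:[67/2,73/2] y:[107/3,36] z:[67/2,71/2] -> miss, prune
  N13 x:[16,23] y:[94/3,107/3] z:[65/2,79/2] -> miss, prune

Summary -> nodes [0, 1, 4, 8, 10, 3, 12, 5, 7, 15, 13]; box-tests=11; leaf-entries=1; first=P9

== RESULT ==
1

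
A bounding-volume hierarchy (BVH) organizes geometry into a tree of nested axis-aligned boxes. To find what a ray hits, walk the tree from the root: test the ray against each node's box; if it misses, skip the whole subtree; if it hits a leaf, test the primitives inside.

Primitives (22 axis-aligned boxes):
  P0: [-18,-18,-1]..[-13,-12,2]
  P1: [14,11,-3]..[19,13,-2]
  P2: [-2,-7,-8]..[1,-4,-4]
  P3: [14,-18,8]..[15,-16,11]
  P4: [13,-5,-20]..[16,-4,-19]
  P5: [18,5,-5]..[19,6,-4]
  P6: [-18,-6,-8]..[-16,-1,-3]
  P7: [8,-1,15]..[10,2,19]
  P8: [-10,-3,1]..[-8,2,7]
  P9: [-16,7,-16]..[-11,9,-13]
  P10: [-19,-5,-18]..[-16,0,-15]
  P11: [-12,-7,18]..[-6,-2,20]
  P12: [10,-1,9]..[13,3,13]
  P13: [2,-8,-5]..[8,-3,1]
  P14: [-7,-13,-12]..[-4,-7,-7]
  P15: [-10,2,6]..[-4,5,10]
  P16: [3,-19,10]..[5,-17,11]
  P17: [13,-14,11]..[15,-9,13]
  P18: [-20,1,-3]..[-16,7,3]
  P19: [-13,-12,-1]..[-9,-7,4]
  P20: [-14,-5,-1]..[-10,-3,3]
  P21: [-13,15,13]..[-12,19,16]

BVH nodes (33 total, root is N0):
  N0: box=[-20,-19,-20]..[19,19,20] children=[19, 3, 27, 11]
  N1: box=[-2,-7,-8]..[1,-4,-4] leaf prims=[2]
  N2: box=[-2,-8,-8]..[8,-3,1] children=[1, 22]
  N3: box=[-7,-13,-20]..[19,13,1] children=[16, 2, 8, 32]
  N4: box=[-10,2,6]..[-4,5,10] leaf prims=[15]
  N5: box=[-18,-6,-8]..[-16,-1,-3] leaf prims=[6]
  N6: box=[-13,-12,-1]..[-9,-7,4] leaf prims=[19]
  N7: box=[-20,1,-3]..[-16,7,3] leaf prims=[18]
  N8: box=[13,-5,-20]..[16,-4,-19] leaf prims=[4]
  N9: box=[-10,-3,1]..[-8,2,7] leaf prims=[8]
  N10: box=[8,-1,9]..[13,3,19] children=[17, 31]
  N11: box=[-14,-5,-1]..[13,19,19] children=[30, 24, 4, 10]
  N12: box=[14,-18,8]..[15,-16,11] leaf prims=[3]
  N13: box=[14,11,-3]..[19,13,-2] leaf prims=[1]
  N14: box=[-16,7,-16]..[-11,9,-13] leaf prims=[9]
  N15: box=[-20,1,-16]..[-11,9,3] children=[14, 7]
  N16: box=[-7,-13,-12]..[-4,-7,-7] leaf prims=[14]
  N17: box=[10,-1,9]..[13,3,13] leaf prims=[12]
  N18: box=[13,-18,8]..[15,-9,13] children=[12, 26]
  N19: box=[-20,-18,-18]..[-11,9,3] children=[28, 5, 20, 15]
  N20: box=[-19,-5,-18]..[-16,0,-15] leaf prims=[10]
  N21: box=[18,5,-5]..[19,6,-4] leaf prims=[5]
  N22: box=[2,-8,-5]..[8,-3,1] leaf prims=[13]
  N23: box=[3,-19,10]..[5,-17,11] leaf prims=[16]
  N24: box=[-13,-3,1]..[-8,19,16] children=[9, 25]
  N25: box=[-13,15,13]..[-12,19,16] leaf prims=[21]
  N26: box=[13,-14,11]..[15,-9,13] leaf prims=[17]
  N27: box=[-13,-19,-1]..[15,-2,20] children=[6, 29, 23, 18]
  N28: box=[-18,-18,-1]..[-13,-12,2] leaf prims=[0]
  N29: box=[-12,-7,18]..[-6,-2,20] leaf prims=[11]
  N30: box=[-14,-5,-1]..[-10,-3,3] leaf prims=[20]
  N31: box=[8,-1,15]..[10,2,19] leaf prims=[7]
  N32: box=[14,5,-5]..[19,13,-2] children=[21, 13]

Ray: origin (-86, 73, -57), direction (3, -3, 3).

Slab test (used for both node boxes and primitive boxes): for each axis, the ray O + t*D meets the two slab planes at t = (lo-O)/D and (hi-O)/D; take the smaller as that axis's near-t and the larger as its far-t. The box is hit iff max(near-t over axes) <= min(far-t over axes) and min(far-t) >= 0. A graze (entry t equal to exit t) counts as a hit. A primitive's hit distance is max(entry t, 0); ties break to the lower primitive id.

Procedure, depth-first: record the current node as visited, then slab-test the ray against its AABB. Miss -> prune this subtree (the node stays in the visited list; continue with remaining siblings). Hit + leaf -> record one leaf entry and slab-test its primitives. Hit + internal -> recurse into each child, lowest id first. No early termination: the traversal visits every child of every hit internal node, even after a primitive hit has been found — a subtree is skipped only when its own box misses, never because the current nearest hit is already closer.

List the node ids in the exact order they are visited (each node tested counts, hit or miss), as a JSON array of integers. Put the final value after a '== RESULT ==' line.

Walk:
N0 x:[22,35] y:[18,92/3] z:[37/3,77/3] -> hit [22,77/3], descend [3, 11, 19, 27]
  N3 x:[79/3,35] y:[20,86/3] z:[37/3,58/3] -> miss, prune
  N11 x:[24,33] y:[18,26] z:[56/3,76/3] -> hit [24,76/3], descend [4, 10, 24, 30]
    N4 x:[76/3,82/3] y:[68/3,71/3] z:[21,67/3] -> miss, prune
    N10 x:[94/3,33] y:[70/3,74/3] z:[22,76/3] -> miss, prune
    N24 x:[73/3,26] y:[18,76/3] z:[58/3,73/3] -> hit [73/3,73/3], descend [9, 25]
      N9 x:[76/3,26] y:[71/3,76/3] z:[58/3,64/3] -> miss, prune
      N25 x:[73/3,74/3] y:[18,58/3] z:[70/3,73/3] -> miss, prune
    N30 x:[24,76/3] y:[76/3,26] z:[56/3,20] -> miss, prune
  N19 x:[22,25] y:[64/3,91/3] z:[13,20] -> miss, prune
  N27 x:[73/3,101/3] y:[25,92/3] z:[56/3,77/3] -> hit [25,77/3], descend [6, 18, 23, 29]
    N6 x:[73/3,77/3] y:[80/3,85/3] z:[56/3,61/3] -> miss, prune
    N18 x:[33,101/3] y:[82/3,91/3] z:[65/3,70/3] -> miss, prune
    N23 x:[89/3,91/3] y:[30,92/3] z:[67/3,68/3] -> miss, prune
    N29 x:[74/3,80/3] y:[25,80/3] z:[25,77/3] -> hit [25,77/3] leaf, test {P11@t=25}

15 AABB tests over nodes [0, 3, 11, 4, 10, 24, 9, 25, 30, 19, 27, 6, 18, 23, 29]; 1 leaf entered; closest P11.

== RESULT ==
[0, 3, 11, 4, 10, 24, 9, 25, 30, 19, 27, 6, 18, 23, 29]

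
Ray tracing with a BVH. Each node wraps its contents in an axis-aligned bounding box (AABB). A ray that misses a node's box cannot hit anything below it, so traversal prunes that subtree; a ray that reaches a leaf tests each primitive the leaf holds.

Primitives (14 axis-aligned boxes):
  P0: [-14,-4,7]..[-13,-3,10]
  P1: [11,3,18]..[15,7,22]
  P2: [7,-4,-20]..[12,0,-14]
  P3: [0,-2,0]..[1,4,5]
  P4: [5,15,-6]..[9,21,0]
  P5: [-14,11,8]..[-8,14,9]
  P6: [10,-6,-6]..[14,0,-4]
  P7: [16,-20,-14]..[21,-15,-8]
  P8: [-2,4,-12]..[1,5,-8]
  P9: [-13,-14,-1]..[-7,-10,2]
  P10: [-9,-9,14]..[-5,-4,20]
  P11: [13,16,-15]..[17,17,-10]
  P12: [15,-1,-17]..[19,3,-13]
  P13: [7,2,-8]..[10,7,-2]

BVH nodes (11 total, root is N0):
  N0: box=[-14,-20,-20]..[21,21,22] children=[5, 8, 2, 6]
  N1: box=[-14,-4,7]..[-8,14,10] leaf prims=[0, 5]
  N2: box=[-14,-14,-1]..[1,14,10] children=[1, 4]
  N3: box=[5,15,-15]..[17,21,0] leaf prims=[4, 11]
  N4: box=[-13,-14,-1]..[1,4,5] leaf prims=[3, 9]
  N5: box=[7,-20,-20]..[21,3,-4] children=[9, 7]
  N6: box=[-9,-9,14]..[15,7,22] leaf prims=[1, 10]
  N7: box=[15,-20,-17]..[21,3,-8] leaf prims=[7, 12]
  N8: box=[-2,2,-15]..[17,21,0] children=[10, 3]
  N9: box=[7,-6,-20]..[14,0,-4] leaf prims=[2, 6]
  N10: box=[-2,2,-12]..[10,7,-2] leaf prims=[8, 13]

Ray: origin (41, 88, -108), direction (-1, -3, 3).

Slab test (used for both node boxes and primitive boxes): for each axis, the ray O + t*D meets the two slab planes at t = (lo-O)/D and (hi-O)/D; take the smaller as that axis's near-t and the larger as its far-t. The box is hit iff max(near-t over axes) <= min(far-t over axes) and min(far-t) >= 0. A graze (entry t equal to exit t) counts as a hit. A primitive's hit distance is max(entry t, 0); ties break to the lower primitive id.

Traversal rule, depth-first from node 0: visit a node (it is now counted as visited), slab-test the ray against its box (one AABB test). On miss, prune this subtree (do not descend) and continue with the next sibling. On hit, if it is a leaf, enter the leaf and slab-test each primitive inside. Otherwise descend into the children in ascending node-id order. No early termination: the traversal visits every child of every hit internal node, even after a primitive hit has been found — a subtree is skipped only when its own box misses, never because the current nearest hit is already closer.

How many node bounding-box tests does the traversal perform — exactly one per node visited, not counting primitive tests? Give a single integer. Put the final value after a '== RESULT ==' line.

Trace the traversal:
N0 x:[20,55] y:[67/3,36] z:[88/3,130/3] -> hit [88/3,36], descend [2, 5, 6, 8]
  N2 x:[40,55] y:[74/3,34] z:[107/3,118/3] -> miss, prune
  N5 x:[20,34] y:[85/3,36] z:[88/3,104/3] -> hit [88/3,34], descend [7, 9]
    N7 x:[20,26] y:[85/3,36] z:[91/3,100/3] -> miss, prune
    N9 x:[27,34] y:[88/3,94/3] z:[88/3,104/3] -> hit [88/3,94/3] leaf, test {P2@t=88/3, P6(miss)}
  N6 x:[26,50] y:[27,97/3] z:[122/3,130/3] -> miss, prune
  N8 x:[24,43] y:[67/3,86/3] z:[31,36] -> miss, prune

order=[0, 2, 5, 7, 9, 6, 8]  |boxes|=7  |leaves|=1  hit=P2

== RESULT ==
7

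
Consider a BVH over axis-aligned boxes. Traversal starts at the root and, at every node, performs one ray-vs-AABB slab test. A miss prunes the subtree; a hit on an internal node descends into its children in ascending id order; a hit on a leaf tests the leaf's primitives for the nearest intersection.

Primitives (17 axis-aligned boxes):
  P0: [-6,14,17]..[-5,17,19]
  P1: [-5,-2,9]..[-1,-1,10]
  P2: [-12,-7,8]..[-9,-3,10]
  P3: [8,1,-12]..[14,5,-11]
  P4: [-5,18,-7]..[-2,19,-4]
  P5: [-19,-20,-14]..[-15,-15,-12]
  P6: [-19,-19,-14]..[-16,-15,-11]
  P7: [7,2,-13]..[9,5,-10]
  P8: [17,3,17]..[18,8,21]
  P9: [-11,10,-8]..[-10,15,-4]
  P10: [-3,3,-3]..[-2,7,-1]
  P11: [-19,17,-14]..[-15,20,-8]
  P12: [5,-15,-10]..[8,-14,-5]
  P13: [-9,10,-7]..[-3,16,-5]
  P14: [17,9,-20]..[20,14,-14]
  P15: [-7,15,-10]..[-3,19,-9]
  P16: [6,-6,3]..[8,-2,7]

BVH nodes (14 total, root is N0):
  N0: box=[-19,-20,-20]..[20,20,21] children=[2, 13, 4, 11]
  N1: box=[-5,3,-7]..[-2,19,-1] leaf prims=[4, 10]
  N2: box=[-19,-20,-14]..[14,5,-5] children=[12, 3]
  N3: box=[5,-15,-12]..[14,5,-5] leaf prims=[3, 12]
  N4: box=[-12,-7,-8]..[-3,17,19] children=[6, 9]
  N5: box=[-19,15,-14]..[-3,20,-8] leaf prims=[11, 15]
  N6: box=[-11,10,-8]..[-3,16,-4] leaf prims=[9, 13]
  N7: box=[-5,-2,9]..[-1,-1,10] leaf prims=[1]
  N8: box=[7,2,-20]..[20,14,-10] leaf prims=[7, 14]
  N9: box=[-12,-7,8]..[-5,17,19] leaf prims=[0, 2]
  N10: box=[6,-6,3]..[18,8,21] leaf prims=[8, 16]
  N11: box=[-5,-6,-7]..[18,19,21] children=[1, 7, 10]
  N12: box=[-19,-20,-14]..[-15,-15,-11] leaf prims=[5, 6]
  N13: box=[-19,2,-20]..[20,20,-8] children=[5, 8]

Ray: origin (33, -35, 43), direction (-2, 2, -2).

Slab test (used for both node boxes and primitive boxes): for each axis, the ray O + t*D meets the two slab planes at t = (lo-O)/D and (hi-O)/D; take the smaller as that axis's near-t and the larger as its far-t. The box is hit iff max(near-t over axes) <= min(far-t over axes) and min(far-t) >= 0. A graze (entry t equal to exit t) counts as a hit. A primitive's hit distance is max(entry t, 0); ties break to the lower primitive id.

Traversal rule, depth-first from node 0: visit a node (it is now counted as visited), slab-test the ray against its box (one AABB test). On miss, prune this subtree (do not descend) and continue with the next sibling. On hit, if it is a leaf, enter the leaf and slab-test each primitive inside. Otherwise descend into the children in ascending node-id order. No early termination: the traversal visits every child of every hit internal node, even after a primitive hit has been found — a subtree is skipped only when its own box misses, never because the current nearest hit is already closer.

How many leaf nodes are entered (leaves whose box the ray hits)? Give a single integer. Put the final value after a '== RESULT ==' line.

Traverse from the root:
N0 x:[13/2,26] y:[15/2,55/2] z:[11,63/2] -> hit [11,26], descend [2, 4, 11, 13]
  N2 x:[19/2,26] y:[15/2,20] z:[24,57/2] -> miss, prune
  N4 x:[18,45/2] y:[14,26] z:[12,51/2] -> hit [18,45/2], descend [6, 9]
    N6 x:[18,22] y:[45/2,51/2] z:[47/2,51/2] -> miss, prune
    N9 x:[19,45/2] y:[14,26] z:[12,35/2] -> miss, prune
  N11 x:[15/2,19] y:[29/2,27] z:[11,25] -> hit [29/2,19], descend [1, 7, 10]
    N1 x:[35/2,19] y:[19,27] z:[22,25] -> miss, prune
    N7 x:[17,19] y:[33/2,17] z:[33/2,17] -> hit [17,17] leaf, test {P1@t=17}
    N10 x:[15/2,27/2] y:[29/2,43/2] z:[11,20] -> miss, prune
  N13 x:[13/2,26] y:[37/2,55/2] z:[51/2,63/2] -> hit [51/2,26], descend [5, 8]
    N5 x:[18,26] y:[25,55/2] z:[51/2,57/2] -> hit [51/2,26] leaf, test {P11@t=26, P15(miss)}
    N8 x:[13/2,13] y:[37/2,49/2] z:[53/2,63/2] -> miss, prune

Visited [0, 2, 4, 6, 9, 11, 1, 7, 10, 13, 5, 8]. Tests: 12 box, 2 leaf. Nearest: P1.

== RESULT ==
2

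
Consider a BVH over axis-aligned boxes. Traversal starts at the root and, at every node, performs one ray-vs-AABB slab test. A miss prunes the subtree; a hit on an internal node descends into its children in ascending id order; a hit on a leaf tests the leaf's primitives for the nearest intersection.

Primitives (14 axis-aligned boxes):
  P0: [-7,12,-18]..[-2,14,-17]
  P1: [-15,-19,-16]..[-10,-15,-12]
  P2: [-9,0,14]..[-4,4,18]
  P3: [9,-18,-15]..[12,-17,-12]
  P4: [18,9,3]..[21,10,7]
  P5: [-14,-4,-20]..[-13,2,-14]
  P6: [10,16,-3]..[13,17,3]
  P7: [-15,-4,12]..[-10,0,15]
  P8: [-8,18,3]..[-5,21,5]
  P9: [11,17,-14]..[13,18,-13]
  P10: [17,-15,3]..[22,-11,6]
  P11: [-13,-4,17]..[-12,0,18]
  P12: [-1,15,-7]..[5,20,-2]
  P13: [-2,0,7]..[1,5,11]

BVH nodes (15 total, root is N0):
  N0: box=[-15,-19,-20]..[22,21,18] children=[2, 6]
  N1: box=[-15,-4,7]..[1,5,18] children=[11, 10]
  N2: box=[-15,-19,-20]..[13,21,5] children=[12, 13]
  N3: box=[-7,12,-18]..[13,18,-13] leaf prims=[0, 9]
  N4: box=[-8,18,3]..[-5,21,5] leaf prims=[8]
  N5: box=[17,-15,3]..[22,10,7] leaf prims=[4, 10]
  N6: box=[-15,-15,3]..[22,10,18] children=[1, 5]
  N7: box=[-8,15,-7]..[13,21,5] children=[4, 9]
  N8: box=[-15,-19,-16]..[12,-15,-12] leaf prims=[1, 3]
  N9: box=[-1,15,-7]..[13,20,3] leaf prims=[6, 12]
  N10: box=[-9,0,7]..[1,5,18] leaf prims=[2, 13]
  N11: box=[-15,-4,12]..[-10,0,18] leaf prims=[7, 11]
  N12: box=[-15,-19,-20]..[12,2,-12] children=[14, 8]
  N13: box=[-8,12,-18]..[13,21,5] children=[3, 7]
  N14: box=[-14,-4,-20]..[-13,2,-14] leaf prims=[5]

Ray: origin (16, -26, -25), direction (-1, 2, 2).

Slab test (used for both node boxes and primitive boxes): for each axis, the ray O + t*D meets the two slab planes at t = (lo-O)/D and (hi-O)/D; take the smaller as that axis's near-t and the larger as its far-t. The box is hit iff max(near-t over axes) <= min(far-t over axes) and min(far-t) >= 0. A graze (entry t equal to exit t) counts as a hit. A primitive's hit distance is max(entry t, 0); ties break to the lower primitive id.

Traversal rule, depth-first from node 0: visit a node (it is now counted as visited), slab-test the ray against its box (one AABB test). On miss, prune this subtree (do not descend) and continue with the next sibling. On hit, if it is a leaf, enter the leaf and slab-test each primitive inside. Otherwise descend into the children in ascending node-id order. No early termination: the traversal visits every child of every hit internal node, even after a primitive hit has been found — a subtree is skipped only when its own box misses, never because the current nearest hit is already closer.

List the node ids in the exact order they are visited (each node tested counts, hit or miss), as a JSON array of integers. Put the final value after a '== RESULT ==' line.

Walk:
N0 x:[-6,31] y:[7/2,47/2] z:[5/2,43/2] -> hit [7/2,43/2], descend [2, 6]
  N2 x:[3,31] y:[7/2,47/2] z:[5/2,15] -> hit [7/2,15], descend [12, 13]
    N12 x:[4,31] y:[7/2,14] z:[5/2,13/2] -> hit [4,13/2], descend [8, 14]
      N8 x:[4,31] y:[7/2,11/2] z:[9/2,13/2] -> hit [9/2,11/2] leaf, test {P1(miss), P3(miss)}
      N14 x:[29,30] y:[11,14] z:[5/2,11/2] -> miss, prune
    N13 x:[3,24] y:[19,47/2] z:[7/2,15] -> miss, prune
  N6 x:[-6,31] y:[11/2,18] z:[14,43/2] -> hit [14,18], descend [1, 5]
    N1 x:[15,31] y:[11,31/2] z:[16,43/2] -> miss, prune
    N5 x:[-6,-1] y:[11/2,18] z:[14,16] -> miss, prune

order=[0, 2, 12, 8, 14, 13, 6, 1, 5]  |boxes|=9  |leaves|=1  hit=miss

== RESULT ==
[0, 2, 12, 8, 14, 13, 6, 1, 5]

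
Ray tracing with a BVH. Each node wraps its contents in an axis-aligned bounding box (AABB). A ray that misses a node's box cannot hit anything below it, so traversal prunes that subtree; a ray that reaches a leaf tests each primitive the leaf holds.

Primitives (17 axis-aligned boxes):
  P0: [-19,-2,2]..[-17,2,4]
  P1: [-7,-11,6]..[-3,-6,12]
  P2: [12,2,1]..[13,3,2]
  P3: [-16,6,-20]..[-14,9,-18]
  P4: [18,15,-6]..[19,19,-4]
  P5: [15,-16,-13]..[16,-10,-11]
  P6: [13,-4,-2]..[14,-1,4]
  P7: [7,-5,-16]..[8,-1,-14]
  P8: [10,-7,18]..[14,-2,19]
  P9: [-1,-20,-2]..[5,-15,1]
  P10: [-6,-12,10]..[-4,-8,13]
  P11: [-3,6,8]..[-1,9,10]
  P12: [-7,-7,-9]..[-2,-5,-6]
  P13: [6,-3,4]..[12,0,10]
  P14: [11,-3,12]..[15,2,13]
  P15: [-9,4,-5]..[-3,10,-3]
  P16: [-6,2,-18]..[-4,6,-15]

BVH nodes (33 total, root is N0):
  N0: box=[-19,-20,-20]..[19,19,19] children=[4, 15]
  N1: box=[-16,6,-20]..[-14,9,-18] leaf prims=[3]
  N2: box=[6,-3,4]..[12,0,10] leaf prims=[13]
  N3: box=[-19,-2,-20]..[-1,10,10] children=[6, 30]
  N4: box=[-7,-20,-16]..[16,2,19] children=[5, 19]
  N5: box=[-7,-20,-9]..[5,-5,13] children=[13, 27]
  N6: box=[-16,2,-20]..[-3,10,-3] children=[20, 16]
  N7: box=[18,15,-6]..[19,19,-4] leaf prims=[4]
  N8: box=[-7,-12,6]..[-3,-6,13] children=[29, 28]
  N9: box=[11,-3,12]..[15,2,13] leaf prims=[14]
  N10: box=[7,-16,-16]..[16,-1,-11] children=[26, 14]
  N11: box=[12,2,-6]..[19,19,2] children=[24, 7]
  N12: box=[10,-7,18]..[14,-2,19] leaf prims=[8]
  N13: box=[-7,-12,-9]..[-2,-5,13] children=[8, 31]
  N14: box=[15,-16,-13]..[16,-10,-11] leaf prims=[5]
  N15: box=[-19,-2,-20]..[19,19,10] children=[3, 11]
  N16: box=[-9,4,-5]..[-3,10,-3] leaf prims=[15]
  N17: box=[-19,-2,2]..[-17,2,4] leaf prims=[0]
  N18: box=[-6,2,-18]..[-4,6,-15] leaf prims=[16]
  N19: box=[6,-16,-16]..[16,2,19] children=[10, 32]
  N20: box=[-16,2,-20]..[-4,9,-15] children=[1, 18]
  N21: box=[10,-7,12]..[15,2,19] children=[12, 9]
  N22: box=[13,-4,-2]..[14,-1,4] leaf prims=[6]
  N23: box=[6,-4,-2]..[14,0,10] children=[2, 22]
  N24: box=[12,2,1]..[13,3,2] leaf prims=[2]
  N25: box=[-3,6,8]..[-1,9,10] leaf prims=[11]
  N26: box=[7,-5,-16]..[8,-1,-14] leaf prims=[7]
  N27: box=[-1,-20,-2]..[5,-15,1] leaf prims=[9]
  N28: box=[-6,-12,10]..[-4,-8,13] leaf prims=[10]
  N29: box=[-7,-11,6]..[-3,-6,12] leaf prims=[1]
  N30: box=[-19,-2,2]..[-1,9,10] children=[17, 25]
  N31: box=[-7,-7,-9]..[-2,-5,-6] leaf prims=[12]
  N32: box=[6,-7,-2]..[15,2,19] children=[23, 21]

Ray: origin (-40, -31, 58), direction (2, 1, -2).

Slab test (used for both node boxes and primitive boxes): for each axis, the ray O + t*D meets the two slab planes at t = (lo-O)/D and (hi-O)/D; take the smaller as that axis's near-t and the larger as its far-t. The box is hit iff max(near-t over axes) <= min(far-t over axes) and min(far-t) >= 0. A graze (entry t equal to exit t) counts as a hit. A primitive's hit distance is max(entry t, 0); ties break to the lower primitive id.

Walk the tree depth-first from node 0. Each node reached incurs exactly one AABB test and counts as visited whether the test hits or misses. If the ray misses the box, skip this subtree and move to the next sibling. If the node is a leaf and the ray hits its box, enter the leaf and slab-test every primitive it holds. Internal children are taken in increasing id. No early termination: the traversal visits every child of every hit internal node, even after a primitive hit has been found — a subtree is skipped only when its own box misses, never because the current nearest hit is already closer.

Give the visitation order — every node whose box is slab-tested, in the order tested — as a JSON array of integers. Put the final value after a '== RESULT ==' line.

Trace the traversal:
N0 x:[21/2,59/2] y:[11,50] z:[39/2,39] -> hit [39/2,59/2], descend [4, 15]
  N4 x:[33/2,28] y:[11,33] z:[39/2,37] -> hit [39/2,28], descend [5, 19]
    N5 x:[33/2,45/2] y:[11,26] z:[45/2,67/2] -> hit [45/2,45/2], descend [13, 27]
      N13 x:[33/2,19] y:[19,26] z:[45/2,67/2] -> miss, prune
      N27 x:[39/2,45/2] y:[11,16] z:[57/2,30] -> miss, prune
    N19 x:[23,28] y:[15,33] z:[39/2,37] -> hit [23,28], descend [10, 32]
      N10 x:[47/2,28] y:[15,30] z:[69/2,37] -> miss, prune
      N32 x:[23,55/2] y:[24,33] z:[39/2,30] -> hit [24,55/2], descend [21, 23]
        N21 x:[25,55/2] y:[24,33] z:[39/2,23] -> miss, prune
        N23 x:[23,27] y:[27,31] z:[24,30] -> hit [27,27], descend [2, 22]
          N2 x:[23,26] y:[28,31] z:[24,27] -> miss, prune
          N22 x:[53/2,27] y:[27,30] z:[27,30] -> hit [27,27] leaf, test {P6@t=27}
  N15 x:[21/2,59/2] y:[29,50] z:[24,39] -> hit [29,59/2], descend [3, 11]
    N3 x:[21/2,39/2] y:[29,41] z:[24,39] -> miss, prune
    N11 x:[26,59/2] y:[33,50] z:[28,32] -> miss, prune

Visited [0, 4, 5, 13, 27, 19, 10, 32, 21, 23, 2, 22, 15, 3, 11]. Tests: 15 box, 1 leaf. Nearest: P6.

== RESULT ==
[0, 4, 5, 13, 27, 19, 10, 32, 21, 23, 2, 22, 15, 3, 11]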